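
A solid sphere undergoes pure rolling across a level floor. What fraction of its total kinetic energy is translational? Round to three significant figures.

fraction ≈ 0.714

With I = (2/5)MR², the ratio k = I/(MR²) is 0.4.
With ω = v/R, KE_trans = ½Mv² and KE_rot = ½Iω² = ½kMv², so KE_total = ½(1+k)Mv².
The translational fraction is therefore 1/(1+k) = 1/1.4 ≈ 0.714.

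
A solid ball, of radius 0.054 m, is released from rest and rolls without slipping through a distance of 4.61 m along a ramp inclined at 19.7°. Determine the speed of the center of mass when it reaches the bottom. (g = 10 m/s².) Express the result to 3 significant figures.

v ≈ 4.71 m/s

Here I = (2/5)MR², so the shape factor k = I/(MR²) = 0.4.
Since it rolls without slipping, ω = v/R and KE = ½Mv² + ½Iω² = ½(1+k)Mv² = (7/10)Mv².
The vertical drop is h = L sinθ = 4.61 × sin19.7° = 1.554 m.
Energy conservation: Mgh = (7/10)Mv², so v = √(2gh/(1+k)) = √(2 × 10 × 1.554 / 1.4) ≈ 4.71 m/s.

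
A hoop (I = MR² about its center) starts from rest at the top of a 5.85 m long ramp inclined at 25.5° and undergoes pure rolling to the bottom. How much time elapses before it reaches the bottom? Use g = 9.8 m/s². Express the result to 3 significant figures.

With I = MR², the ratio k = I/(MR²) is 1.
Newton's second law down the slope: Mg sinθ − f = Ma. The torque equation fR = Iα (with α = a/R) gives f = kMa.
Hence a = g sinθ/(1+k) = 9.8×sin25.5°/2 = 2.11 m/s².
Starting from rest, L = ½at², so t = √(2L/a) = √(2×5.85/2.11) ≈ 2.36 s.

t ≈ 2.36 s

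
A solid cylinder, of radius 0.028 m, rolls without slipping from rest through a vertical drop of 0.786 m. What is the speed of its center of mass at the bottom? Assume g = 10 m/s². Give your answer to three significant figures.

With I = (1/2)MR², the ratio k = I/(MR²) is 0.5.
Pure rolling means v = ωR; then KE = ½Mv² + ½I(v/R)² = ½(1+k)Mv² = (3/4)Mv².
Energy conservation: Mgh = (3/4)Mv², so v = √(2gh/(1+k)) = √(2 × 10 × 0.786 / 1.5) ≈ 3.24 m/s.

v ≈ 3.24 m/s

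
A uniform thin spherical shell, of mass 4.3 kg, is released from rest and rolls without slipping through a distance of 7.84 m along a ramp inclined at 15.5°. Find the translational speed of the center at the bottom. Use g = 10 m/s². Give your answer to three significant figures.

For this body I = (2/3)MR², i.e. k = I/(MR²) = 2/3.
Rolling without slipping gives ω = v/R, so the total kinetic energy is ½Mv² + ½Iω² = ½(1+k)Mv² = (5/6)Mv².
The vertical drop is h = L sinθ = 7.84 × sin15.5° = 2.095 m.
Setting Mgh = (5/6)Mv² gives v = √(2gh/(1+k)) = √(2·10·2.095/1.667) ≈ 5.01 m/s.

v ≈ 5.01 m/s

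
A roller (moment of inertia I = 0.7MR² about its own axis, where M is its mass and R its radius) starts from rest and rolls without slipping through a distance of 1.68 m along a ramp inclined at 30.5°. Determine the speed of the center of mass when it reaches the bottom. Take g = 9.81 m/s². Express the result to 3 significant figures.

v ≈ 3.14 m/s

For this body I = 0.7MR², i.e. k = I/(MR²) = 0.7.
The rolling condition ω = v/R makes the rotational term ½I(v/R)² = ½kMv², so KE_total = ½(1+k)Mv² = (17/20)Mv².
The vertical drop is h = L sinθ = 1.68 × sin30.5° = 0.8527 m.
Energy conservation: Mgh = (17/20)Mv², so v = √(2gh/(1+k)) = √(2 × 9.81 × 0.8527 / 1.7) ≈ 3.14 m/s.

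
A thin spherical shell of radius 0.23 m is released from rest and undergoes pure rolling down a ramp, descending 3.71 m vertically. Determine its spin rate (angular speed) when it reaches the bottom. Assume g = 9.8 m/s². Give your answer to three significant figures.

ω ≈ 28.7 rad/s

For this body I = (2/3)MR², i.e. k = I/(MR²) = 2/3.
Rolling without slipping gives ω = v/R, so the total kinetic energy is ½Mv² + ½Iω² = ½(1+k)Mv² = (5/6)Mv².
Energy conservation Mgh = ½(1+k)Mv² gives v = √(2gh/(1+k)) = √(2 × 9.8 × 3.71 / 1.667) = 6.605 m/s.
Then ω = v/R = 6.605 / 0.23 ≈ 28.7 rad/s.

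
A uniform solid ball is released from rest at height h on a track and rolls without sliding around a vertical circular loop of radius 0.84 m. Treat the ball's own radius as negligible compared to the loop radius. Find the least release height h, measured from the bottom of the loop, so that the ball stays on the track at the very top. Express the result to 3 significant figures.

Here I = (2/5)MR², so the shape factor k = I/(MR²) = 0.4.
At the top, contact is just lost when gravity alone supplies the centripetal force: Mg = Mv_top²/r, i.e. v_top² = gr.
With ω = v/R, the kinetic energy at speed v is ½(1+k)Mv² = (7/10)Mv².
Energy conservation from release (height h) to the top (height 2r): Mgh = Mg(2r) + (7/10)M·gr.
Thus h_min = 2r + (1+k)r/2 = r(2 + 1.4/2) = 0.84 × 2.7 ≈ 2.27 m.

h_min ≈ 2.27 m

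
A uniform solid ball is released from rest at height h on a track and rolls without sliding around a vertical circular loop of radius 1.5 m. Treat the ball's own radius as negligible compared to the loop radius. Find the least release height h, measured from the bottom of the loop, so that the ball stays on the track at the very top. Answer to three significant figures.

h_min ≈ 4.05 m

With I = (2/5)MR², the ratio k = I/(MR²) is 0.4.
At the top, contact is just lost when gravity alone supplies the centripetal force: Mg = Mv_top²/r, i.e. v_top² = gr.
With ω = v/R, the kinetic energy at speed v is ½(1+k)Mv² = (7/10)Mv².
Energy conservation from release (height h) to the top (height 2r): Mgh = Mg(2r) + (7/10)M·gr.
Thus h_min = 2r + (1+k)r/2 = r(2 + 1.4/2) = 1.5 × 2.7 ≈ 4.05 m.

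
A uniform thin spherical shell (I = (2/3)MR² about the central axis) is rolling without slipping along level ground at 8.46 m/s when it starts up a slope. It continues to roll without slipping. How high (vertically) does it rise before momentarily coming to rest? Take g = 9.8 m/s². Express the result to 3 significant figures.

h ≈ 6.09 m

The moment of inertia is (2/3)MR², giving k ≡ I/(MR²) = 2/3.
Pure rolling means v = ωR; then KE = ½Mv² + ½I(v/R)² = ½(1+k)Mv² = (5/6)Mv².
At the top the kinetic energy is zero, so (5/6)Mv₀² = Mgh.
Thus h = (1+k)v₀²/(2g) = 1.667 × 8.46² / (2 × 9.8) ≈ 6.09 m.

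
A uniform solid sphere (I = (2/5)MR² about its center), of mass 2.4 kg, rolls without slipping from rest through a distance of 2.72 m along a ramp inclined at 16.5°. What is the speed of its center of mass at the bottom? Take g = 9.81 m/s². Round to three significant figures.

The moment of inertia is (2/5)MR², giving k ≡ I/(MR²) = 0.4.
Pure rolling means v = ωR; then KE = ½Mv² + ½I(v/R)² = ½(1+k)Mv² = (7/10)Mv².
The vertical drop is h = L sinθ = 2.72 × sin16.5° = 0.7725 m.
Energy conservation: Mgh = (7/10)Mv², so v = √(2gh/(1+k)) = √(2 × 9.81 × 0.7725 / 1.4) ≈ 3.29 m/s.

v ≈ 3.29 m/s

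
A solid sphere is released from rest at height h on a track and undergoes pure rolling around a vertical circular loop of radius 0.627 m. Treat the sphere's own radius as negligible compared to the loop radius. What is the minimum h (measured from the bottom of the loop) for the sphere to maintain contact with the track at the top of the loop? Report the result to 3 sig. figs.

With I = (2/5)MR², the ratio k = I/(MR²) is 0.4.
At the top of the loop, the minimum-contact condition is Mg = Mv_top²/r, so v_top² = gr.
With ω = v/R, the kinetic energy at speed v is ½(1+k)Mv² = (7/10)Mv².
Energy conservation from release (height h) to the top (height 2r): Mgh = Mg(2r) + (7/10)M·gr.
Thus h_min = 2r + (1+k)r/2 = r(2 + 1.4/2) = 0.627 × 2.7 ≈ 1.69 m.

h_min ≈ 1.69 m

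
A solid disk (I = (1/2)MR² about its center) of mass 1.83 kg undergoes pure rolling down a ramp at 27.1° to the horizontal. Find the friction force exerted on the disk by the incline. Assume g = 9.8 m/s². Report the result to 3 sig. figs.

With I = (1/2)MR², the ratio k = I/(MR²) is 0.5.
Along the incline Mg sinθ − f = Ma, and torque about the center fR = Iα = kMR²(a/R) gives f = kMa.
Combining, a = g sinθ/(1+k) and f = kMa = kMg sinθ/(1+k).
f = 0.5 × 1.83 × 9.8 × sin27.1° / 1.5 ≈ 2.72 N.

f ≈ 2.72 N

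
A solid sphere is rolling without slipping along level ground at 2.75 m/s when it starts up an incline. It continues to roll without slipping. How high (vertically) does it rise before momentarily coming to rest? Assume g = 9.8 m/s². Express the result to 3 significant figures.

The moment of inertia is (2/5)MR², giving k ≡ I/(MR²) = 0.4.
Since it rolls without slipping, ω = v/R and KE = ½Mv² + ½Iω² = ½(1+k)Mv² = (7/10)Mv².
At the top the kinetic energy is zero, so (7/10)Mv₀² = Mgh.
Thus h = (1+k)v₀²/(2g) = 1.4 × 2.75² / (2 × 9.8) ≈ 0.540 m.

h ≈ 0.540 m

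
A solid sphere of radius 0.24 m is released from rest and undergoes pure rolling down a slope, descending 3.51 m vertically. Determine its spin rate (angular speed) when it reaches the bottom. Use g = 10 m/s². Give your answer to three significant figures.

The moment of inertia is (2/5)MR², giving k ≡ I/(MR²) = 0.4.
The rolling condition ω = v/R makes the rotational term ½I(v/R)² = ½kMv², so KE_total = ½(1+k)Mv² = (7/10)Mv².
Energy conservation Mgh = ½(1+k)Mv² gives v = √(2gh/(1+k)) = √(2 × 10 × 3.51 / 1.4) = 7.081 m/s.
The angular speed follows from ω = v/R = 7.081/0.24 ≈ 29.5 rad/s.

ω ≈ 29.5 rad/s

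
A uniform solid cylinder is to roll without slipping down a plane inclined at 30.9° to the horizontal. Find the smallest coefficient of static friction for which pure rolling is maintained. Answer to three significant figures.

μ_min ≈ 0.199

The moment of inertia is (1/2)MR², giving k ≡ I/(MR²) = 0.5.
Newton's second law down the slope: Mg sinθ − f = Ma. The torque equation fR = Iα (with α = a/R) gives f = kMa.
These give a = g sinθ/(1+k) and the required friction f = kMg sinθ/(1+k).
The normal force is N = Mg cosθ, so μ_min = f/N = k tanθ/(1+k).
μ_min = 0.5 × tan30.9° / 1.5 ≈ 0.199.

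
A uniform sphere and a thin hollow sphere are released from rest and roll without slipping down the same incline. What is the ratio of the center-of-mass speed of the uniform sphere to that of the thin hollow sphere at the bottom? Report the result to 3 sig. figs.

Each satisfies Mgh = ½(1+k)Mv² with k = I/(MR²), so v ∝ 1/√(1+k).
For the uniform sphere k = 0.4; for the thin hollow sphere k = 2/3.
v₁/v₂ = √((1+k₂)/(1+k₁)) = √(1.667/1.4) ≈ 1.09.

v_ratio ≈ 1.09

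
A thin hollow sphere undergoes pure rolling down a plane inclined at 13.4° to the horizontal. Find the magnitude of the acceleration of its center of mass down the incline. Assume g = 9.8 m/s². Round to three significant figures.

a ≈ 1.36 m/s²

The moment of inertia is (2/3)MR², giving k ≡ I/(MR²) = 2/3.
Newton's second law down the slope: Mg sinθ − f = Ma. The torque equation fR = Iα (with α = a/R) gives f = kMa.
Eliminating f: Mg sinθ = (1+k)Ma, so a = g sinθ/(1+k) = 9.8 × sin13.4° / 1.667 ≈ 1.36 m/s².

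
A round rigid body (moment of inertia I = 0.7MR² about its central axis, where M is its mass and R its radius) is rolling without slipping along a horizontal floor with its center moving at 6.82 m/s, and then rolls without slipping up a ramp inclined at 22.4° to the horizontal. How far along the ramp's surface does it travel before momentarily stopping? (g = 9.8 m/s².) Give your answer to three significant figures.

d ≈ 10.6 m

For this body I = 0.7MR², i.e. k = I/(MR²) = 0.7.
Pure rolling means v = ωR; then KE = ½Mv² + ½I(v/R)² = ½(1+k)Mv² = (17/20)Mv².
Setting this equal to Mgh gives the vertical rise h = (1+k)v₀²/(2g) = 1.7×6.82²/(2×9.8) = 4.034 m.
Along the incline, d = h/sinθ = 4.034/sin22.4° ≈ 10.6 m.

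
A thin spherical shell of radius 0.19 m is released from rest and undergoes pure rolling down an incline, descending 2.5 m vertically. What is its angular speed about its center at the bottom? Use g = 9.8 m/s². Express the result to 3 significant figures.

With I = (2/3)MR², the ratio k = I/(MR²) is 2/3.
Pure rolling means v = ωR; then KE = ½Mv² + ½I(v/R)² = ½(1+k)Mv² = (5/6)Mv².
Energy conservation Mgh = ½(1+k)Mv² gives v = √(2gh/(1+k)) = √(2 × 9.8 × 2.5 / 1.667) = 5.422 m/s.
Then ω = v/R = 5.422 / 0.19 ≈ 28.5 rad/s.

ω ≈ 28.5 rad/s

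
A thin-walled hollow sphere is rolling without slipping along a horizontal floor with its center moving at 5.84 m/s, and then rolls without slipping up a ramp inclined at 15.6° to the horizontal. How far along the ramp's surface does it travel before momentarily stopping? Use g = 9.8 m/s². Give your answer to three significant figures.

d ≈ 10.8 m

Here I = (2/3)MR², so the shape factor k = I/(MR²) = 2/3.
The rolling condition ω = v/R makes the rotational term ½I(v/R)² = ½kMv², so KE_total = ½(1+k)Mv² = (5/6)Mv².
Setting this equal to Mgh gives the vertical rise h = (1+k)v₀²/(2g) = 1.667×5.84²/(2×9.8) = 2.9 m.
Along the incline, d = h/sinθ = 2.9/sin15.6° ≈ 10.8 m.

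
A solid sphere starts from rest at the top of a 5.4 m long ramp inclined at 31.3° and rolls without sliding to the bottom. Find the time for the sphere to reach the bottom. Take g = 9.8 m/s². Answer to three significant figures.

Here I = (2/5)MR², so the shape factor k = I/(MR²) = 0.4.
Along the incline Mg sinθ − f = Ma, and torque about the center fR = Iα = kMR²(a/R) gives f = kMa.
Hence a = g sinθ/(1+k) = 9.8×sin31.3°/1.4 = 3.637 m/s².
With constant a from rest, t = √(2L/a) = √(2·5.4/3.637) ≈ 1.72 s.

t ≈ 1.72 s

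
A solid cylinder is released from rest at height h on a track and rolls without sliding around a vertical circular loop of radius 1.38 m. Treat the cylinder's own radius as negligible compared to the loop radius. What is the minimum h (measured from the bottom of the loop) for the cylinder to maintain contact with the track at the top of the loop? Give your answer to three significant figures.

The moment of inertia is (1/2)MR², giving k ≡ I/(MR²) = 0.5.
At the top of the loop, the minimum-contact condition is Mg = Mv_top²/r, so v_top² = gr.
With ω = v/R, the kinetic energy at speed v is ½(1+k)Mv² = (3/4)Mv².
Energy conservation from release (height h) to the top (height 2r): Mgh = Mg(2r) + (3/4)M·gr.
Thus h_min = 2r + (1+k)r/2 = r(2 + 1.5/2) = 1.38 × 2.75 ≈ 3.80 m.

h_min ≈ 3.80 m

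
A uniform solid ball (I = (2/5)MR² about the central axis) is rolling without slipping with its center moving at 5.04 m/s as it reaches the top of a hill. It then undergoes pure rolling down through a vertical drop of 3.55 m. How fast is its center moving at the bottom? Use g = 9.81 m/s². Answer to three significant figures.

v ≈ 8.67 m/s

Here I = (2/5)MR², so the shape factor k = I/(MR²) = 0.4.
The rolling condition ω = v/R makes the rotational term ½I(v/R)² = ½kMv², so KE_total = ½(1+k)Mv² = (7/10)Mv².
Energy conservation: (7/10)Mv₀² + Mgh = (7/10)Mv², so v² = v₀² + 2gh/(1+k).
v = √(5.04² + 2×9.81×3.55/1.4) = √75.15 ≈ 8.67 m/s.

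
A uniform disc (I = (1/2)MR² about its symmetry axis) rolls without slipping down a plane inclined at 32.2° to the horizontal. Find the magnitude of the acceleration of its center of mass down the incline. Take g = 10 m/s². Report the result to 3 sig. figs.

The moment of inertia is (1/2)MR², giving k ≡ I/(MR²) = 0.5.
Along the incline Mg sinθ − f = Ma, and torque about the center fR = Iα = kMR²(a/R) gives f = kMa.
Eliminating f: Mg sinθ = (1+k)Ma, so a = g sinθ/(1+k) = 10 × sin32.2° / 1.5 ≈ 3.55 m/s².

a ≈ 3.55 m/s²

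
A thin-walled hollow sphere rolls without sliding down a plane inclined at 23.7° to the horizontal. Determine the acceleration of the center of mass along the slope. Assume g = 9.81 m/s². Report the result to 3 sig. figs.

a ≈ 2.37 m/s²

The moment of inertia is (2/3)MR², giving k ≡ I/(MR²) = 2/3.
Translational: Mg sinθ − f = Ma. Rotational about the CM: fR = Iα = kMRa, so f = kMa.
Eliminating f: Mg sinθ = (1+k)Ma, so a = g sinθ/(1+k) = 9.81 × sin23.7° / 1.667 ≈ 2.37 m/s².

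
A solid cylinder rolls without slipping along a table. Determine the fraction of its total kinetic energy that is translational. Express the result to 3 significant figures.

Here I = (1/2)MR², so the shape factor k = I/(MR²) = 0.5.
With ω = v/R, KE_trans = ½Mv² and KE_rot = ½Iω² = ½kMv², so KE_total = ½(1+k)Mv².
The translational fraction is therefore 1/(1+k) = 1/1.5 ≈ 0.667.

fraction ≈ 0.667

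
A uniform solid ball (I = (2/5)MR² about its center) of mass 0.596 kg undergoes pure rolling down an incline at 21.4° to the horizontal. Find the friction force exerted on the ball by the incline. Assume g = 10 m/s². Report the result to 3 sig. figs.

With I = (2/5)MR², the ratio k = I/(MR²) is 0.4.
Newton's second law down the slope: Mg sinθ − f = Ma. The torque equation fR = Iα (with α = a/R) gives f = kMa.
Combining, a = g sinθ/(1+k) and f = kMa = kMg sinθ/(1+k).
f = 0.4 × 0.596 × 10 × sin21.4° / 1.4 ≈ 0.621 N.

f ≈ 0.621 N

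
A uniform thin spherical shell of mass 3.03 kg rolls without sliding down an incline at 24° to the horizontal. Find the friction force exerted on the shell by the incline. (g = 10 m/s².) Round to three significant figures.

f ≈ 4.93 N

For this body I = (2/3)MR², i.e. k = I/(MR²) = 2/3.
Translational: Mg sinθ − f = Ma. Rotational about the CM: fR = Iα = kMRa, so f = kMa.
Combining, a = g sinθ/(1+k) and f = kMa = kMg sinθ/(1+k).
f = (2/3) × 3.03 × 10 × sin24° / 1.667 ≈ 4.93 N.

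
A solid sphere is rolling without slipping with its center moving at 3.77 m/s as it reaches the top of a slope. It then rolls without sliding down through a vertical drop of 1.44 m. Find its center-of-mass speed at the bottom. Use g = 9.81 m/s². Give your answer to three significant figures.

v ≈ 5.86 m/s

The moment of inertia is (2/5)MR², giving k ≡ I/(MR²) = 0.4.
Pure rolling means v = ωR; then KE = ½Mv² + ½I(v/R)² = ½(1+k)Mv² = (7/10)Mv².
Conserving energy between top and bottom: (7/10)Mv² = (7/10)Mv₀² + Mgh, hence v² = v₀² + 2gh/(1+k).
v = √(3.77² + 2×9.81×1.44/1.4) = √34.39 ≈ 5.86 m/s.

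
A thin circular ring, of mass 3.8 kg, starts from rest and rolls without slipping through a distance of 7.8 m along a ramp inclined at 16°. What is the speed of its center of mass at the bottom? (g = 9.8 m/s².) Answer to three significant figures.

With I = MR², the ratio k = I/(MR²) is 1.
The rolling condition ω = v/R makes the rotational term ½I(v/R)² = ½kMv², so KE_total = ½(1+k)Mv² = Mv².
The vertical drop is h = L sinθ = 7.8 × sin16° = 2.15 m.
Setting Mgh = Mv² gives v = √(2gh/(1+k)) = √(2·9.8·2.15/2) ≈ 4.59 m/s.

v ≈ 4.59 m/s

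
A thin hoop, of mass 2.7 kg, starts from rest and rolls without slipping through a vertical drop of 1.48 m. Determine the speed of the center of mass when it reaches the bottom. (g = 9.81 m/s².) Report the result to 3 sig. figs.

The moment of inertia is MR², giving k ≡ I/(MR²) = 1.
The rolling condition ω = v/R makes the rotational term ½I(v/R)² = ½kMv², so KE_total = ½(1+k)Mv² = Mv².
Setting Mgh = Mv² gives v = √(2gh/(1+k)) = √(2·9.81·1.48/2) ≈ 3.81 m/s.

v ≈ 3.81 m/s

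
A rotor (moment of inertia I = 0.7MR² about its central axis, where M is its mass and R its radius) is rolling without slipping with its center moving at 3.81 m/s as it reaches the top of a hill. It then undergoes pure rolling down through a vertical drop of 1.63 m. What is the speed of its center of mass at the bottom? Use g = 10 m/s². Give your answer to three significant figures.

For this body I = 0.7MR², i.e. k = I/(MR²) = 0.7.
The rolling condition ω = v/R makes the rotational term ½I(v/R)² = ½kMv², so KE_total = ½(1+k)Mv² = (17/20)Mv².
Energy conservation: (17/20)Mv₀² + Mgh = (17/20)Mv², so v² = v₀² + 2gh/(1+k).
v = √(3.81² + 2×10×1.63/1.7) = √33.69 ≈ 5.80 m/s.

v ≈ 5.80 m/s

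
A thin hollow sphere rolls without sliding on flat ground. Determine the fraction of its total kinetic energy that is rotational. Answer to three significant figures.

The moment of inertia is (2/3)MR², giving k ≡ I/(MR²) = 2/3.
Since ω = v/R, the translational part is ½Mv² and the rotational part is ½I(v/R)² = ½kMv²; the total is ½(1+k)Mv².
The rotational fraction is therefore k/(1+k) = (2/3)/1.667 ≈ 0.400.

fraction ≈ 0.400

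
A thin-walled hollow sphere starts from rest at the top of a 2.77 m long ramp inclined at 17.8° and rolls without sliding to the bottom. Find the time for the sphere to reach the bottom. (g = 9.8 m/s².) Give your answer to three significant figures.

t ≈ 1.76 s

For this body I = (2/3)MR², i.e. k = I/(MR²) = 2/3.
Along the incline Mg sinθ − f = Ma, and torque about the center fR = Iα = kMR²(a/R) gives f = kMa.
Hence a = g sinθ/(1+k) = 9.8×sin17.8°/1.667 = 1.797 m/s².
With constant a from rest, t = √(2L/a) = √(2·2.77/1.797) ≈ 1.76 s.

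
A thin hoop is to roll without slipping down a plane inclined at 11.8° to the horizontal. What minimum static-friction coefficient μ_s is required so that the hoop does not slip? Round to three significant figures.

The moment of inertia is MR², giving k ≡ I/(MR²) = 1.
Translational: Mg sinθ − f = Ma. Rotational about the CM: fR = Iα = kMRa, so f = kMa.
These give a = g sinθ/(1+k) and the required friction f = kMg sinθ/(1+k).
With N = Mg cosθ, the no-slip condition f ≤ μN gives μ_min = f/N = k tanθ/(1+k).
μ_min = 1 × tan11.8° / 2 ≈ 0.104.

μ_min ≈ 0.104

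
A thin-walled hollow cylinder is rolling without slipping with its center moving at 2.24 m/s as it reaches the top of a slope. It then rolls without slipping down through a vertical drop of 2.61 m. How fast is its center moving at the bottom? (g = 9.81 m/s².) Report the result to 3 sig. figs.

v ≈ 5.53 m/s

Here I = MR², so the shape factor k = I/(MR²) = 1.
Rolling without slipping gives ω = v/R, so the total kinetic energy is ½Mv² + ½Iω² = ½(1+k)Mv² = Mv².
Conserving energy between top and bottom: Mv² = Mv₀² + Mgh, hence v² = v₀² + 2gh/(1+k).
v = √(2.24² + 2×9.81×2.61/2) = √30.62 ≈ 5.53 m/s.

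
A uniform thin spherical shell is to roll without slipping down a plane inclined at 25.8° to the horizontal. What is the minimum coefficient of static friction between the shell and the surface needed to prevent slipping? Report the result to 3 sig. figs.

μ_min ≈ 0.193

For this body I = (2/3)MR², i.e. k = I/(MR²) = 2/3.
Translational: Mg sinθ − f = Ma. Rotational about the CM: fR = Iα = kMRa, so f = kMa.
These give a = g sinθ/(1+k) and the required friction f = kMg sinθ/(1+k).
The normal force is N = Mg cosθ, so μ_min = f/N = k tanθ/(1+k).
μ_min = (2/3) × tan25.8° / 1.667 ≈ 0.193.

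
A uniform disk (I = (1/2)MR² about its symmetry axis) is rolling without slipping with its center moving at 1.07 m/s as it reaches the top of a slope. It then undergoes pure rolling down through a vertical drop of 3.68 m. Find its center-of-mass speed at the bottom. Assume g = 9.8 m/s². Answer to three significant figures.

v ≈ 7.02 m/s

With I = (1/2)MR², the ratio k = I/(MR²) is 0.5.
The rolling condition ω = v/R makes the rotational term ½I(v/R)² = ½kMv², so KE_total = ½(1+k)Mv² = (3/4)Mv².
Energy conservation: (3/4)Mv₀² + Mgh = (3/4)Mv², so v² = v₀² + 2gh/(1+k).
v = √(1.07² + 2×9.8×3.68/1.5) = √49.23 ≈ 7.02 m/s.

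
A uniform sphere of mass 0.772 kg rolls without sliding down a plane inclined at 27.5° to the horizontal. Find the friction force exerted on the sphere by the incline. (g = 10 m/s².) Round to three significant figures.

For this body I = (2/5)MR², i.e. k = I/(MR²) = 0.4.
Along the incline Mg sinθ − f = Ma, and torque about the center fR = Iα = kMR²(a/R) gives f = kMa.
Combining, a = g sinθ/(1+k) and f = kMa = kMg sinθ/(1+k).
f = 0.4 × 0.772 × 10 × sin27.5° / 1.4 ≈ 1.02 N.

f ≈ 1.02 N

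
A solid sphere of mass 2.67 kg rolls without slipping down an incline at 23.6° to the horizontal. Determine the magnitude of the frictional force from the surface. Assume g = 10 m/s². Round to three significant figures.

With I = (2/5)MR², the ratio k = I/(MR²) is 0.4.
Along the incline Mg sinθ − f = Ma, and torque about the center fR = Iα = kMR²(a/R) gives f = kMa.
Combining, a = g sinθ/(1+k) and f = kMa = kMg sinθ/(1+k).
f = 0.4 × 2.67 × 10 × sin23.6° / 1.4 ≈ 3.05 N.

f ≈ 3.05 N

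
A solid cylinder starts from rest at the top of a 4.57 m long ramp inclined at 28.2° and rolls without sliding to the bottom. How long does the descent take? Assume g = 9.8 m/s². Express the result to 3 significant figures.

Here I = (1/2)MR², so the shape factor k = I/(MR²) = 0.5.
Newton's second law down the slope: Mg sinθ − f = Ma. The torque equation fR = Iα (with α = a/R) gives f = kMa.
Hence a = g sinθ/(1+k) = 9.8×sin28.2°/1.5 = 3.087 m/s².
Starting from rest, L = ½at², so t = √(2L/a) = √(2×4.57/3.087) ≈ 1.72 s.

t ≈ 1.72 s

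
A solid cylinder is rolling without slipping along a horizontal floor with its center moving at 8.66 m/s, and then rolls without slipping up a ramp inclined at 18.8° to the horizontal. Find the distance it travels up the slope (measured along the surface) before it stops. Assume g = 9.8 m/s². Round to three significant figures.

d ≈ 17.8 m

For this body I = (1/2)MR², i.e. k = I/(MR²) = 0.5.
Pure rolling means v = ωR; then KE = ½Mv² + ½I(v/R)² = ½(1+k)Mv² = (3/4)Mv².
Setting this equal to Mgh gives the vertical rise h = (1+k)v₀²/(2g) = 1.5×8.66²/(2×9.8) = 5.739 m.
Along the incline, d = h/sinθ = 5.739/sin18.8° ≈ 17.8 m.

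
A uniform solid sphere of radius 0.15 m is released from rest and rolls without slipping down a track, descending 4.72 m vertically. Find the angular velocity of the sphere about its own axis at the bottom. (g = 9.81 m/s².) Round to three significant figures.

ω ≈ 54.2 rad/s

Here I = (2/5)MR², so the shape factor k = I/(MR²) = 0.4.
Pure rolling means v = ωR; then KE = ½Mv² + ½I(v/R)² = ½(1+k)Mv² = (7/10)Mv².
Energy conservation Mgh = ½(1+k)Mv² gives v = √(2gh/(1+k)) = √(2 × 9.81 × 4.72 / 1.4) = 8.133 m/s.
Then ω = v/R = 8.133 / 0.15 ≈ 54.2 rad/s.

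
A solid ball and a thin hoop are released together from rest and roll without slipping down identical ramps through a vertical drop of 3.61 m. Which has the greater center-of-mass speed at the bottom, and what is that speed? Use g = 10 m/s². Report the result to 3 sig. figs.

the solid ball, at v ≈ 7.18 m/s

For rolling without slipping, Mgh = ½(1+k)Mv² where k = I/(MR²), so v = √(2gh/(1+k)).
Solid ball: k = 0.4, giving v = √(2×10×3.61/1.4) = 7.181 m/s.
Thin hoop: k = 1, giving v = √(2×10×3.61/2) = 6.008 m/s.
The smaller k wins: the solid ball, at ≈ 7.18 m/s.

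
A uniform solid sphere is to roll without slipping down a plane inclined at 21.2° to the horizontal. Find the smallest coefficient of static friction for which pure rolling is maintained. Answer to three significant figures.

μ_min ≈ 0.111

Here I = (2/5)MR², so the shape factor k = I/(MR²) = 0.4.
Newton's second law down the slope: Mg sinθ − f = Ma. The torque equation fR = Iα (with α = a/R) gives f = kMa.
These give a = g sinθ/(1+k) and the required friction f = kMg sinθ/(1+k).
With N = Mg cosθ, the no-slip condition f ≤ μN gives μ_min = f/N = k tanθ/(1+k).
μ_min = 0.4 × tan21.2° / 1.4 ≈ 0.111.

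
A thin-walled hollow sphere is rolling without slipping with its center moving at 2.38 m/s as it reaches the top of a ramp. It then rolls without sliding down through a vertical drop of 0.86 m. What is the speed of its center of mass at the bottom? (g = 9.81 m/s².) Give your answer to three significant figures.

The moment of inertia is (2/3)MR², giving k ≡ I/(MR²) = 2/3.
Since it rolls without slipping, ω = v/R and KE = ½Mv² + ½Iω² = ½(1+k)Mv² = (5/6)Mv².
Energy conservation: (5/6)Mv₀² + Mgh = (5/6)Mv², so v² = v₀² + 2gh/(1+k).
v = √(2.38² + 2×9.81×0.86/1.667) = √15.79 ≈ 3.97 m/s.

v ≈ 3.97 m/s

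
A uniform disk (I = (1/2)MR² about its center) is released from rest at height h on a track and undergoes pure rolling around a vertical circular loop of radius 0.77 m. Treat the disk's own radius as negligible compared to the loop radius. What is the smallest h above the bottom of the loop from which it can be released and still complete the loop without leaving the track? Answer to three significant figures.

Here I = (1/2)MR², so the shape factor k = I/(MR²) = 0.5.
At the top of the loop, the minimum-contact condition is Mg = Mv_top²/r, so v_top² = gr.
With ω = v/R, the kinetic energy at speed v is ½(1+k)Mv² = (3/4)Mv².
Energy conservation from release (height h) to the top (height 2r): Mgh = Mg(2r) + (3/4)M·gr.
Thus h_min = 2r + (1+k)r/2 = r(2 + 1.5/2) = 0.77 × 2.75 ≈ 2.12 m.

h_min ≈ 2.12 m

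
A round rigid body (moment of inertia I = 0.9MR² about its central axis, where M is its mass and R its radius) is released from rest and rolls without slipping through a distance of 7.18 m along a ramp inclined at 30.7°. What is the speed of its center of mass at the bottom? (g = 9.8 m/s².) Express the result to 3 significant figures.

v ≈ 6.15 m/s

For this body I = 0.9MR², i.e. k = I/(MR²) = 0.9.
The rolling condition ω = v/R makes the rotational term ½I(v/R)² = ½kMv², so KE_total = ½(1+k)Mv² = (19/20)Mv².
The vertical drop is h = L sinθ = 7.18 × sin30.7° = 3.666 m.
Energy conservation: Mgh = (19/20)Mv², so v = √(2gh/(1+k)) = √(2 × 9.8 × 3.666 / 1.9) ≈ 6.15 m/s.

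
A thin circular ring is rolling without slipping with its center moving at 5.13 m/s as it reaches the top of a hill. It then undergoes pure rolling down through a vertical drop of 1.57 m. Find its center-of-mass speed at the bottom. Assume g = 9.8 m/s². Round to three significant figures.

The moment of inertia is MR², giving k ≡ I/(MR²) = 1.
Pure rolling means v = ωR; then KE = ½Mv² + ½I(v/R)² = ½(1+k)Mv² = Mv².
Conserving energy between top and bottom: Mv² = Mv₀² + Mgh, hence v² = v₀² + 2gh/(1+k).
v = √(5.13² + 2×9.8×1.57/2) = √41.7 ≈ 6.46 m/s.

v ≈ 6.46 m/s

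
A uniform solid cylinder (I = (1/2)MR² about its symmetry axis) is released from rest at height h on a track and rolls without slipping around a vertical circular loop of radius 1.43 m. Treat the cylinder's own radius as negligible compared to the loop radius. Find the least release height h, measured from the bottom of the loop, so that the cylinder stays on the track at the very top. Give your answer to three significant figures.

h_min ≈ 3.93 m

With I = (1/2)MR², the ratio k = I/(MR²) is 0.5.
At the top, contact is just lost when gravity alone supplies the centripetal force: Mg = Mv_top²/r, i.e. v_top² = gr.
With ω = v/R, the kinetic energy at speed v is ½(1+k)Mv² = (3/4)Mv².
Energy conservation from release (height h) to the top (height 2r): Mgh = Mg(2r) + (3/4)M·gr.
Thus h_min = 2r + (1+k)r/2 = r(2 + 1.5/2) = 1.43 × 2.75 ≈ 3.93 m.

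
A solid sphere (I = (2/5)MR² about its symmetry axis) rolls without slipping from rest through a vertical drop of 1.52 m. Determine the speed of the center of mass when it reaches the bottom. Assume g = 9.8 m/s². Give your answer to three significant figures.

v ≈ 4.61 m/s

For this body I = (2/5)MR², i.e. k = I/(MR²) = 0.4.
The rolling condition ω = v/R makes the rotational term ½I(v/R)² = ½kMv², so KE_total = ½(1+k)Mv² = (7/10)Mv².
Setting Mgh = (7/10)Mv² gives v = √(2gh/(1+k)) = √(2·9.8·1.52/1.4) ≈ 4.61 m/s.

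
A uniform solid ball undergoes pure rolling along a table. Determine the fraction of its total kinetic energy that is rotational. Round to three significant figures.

fraction ≈ 0.286

With I = (2/5)MR², the ratio k = I/(MR²) is 0.4.
Since ω = v/R, the translational part is ½Mv² and the rotational part is ½I(v/R)² = ½kMv²; the total is ½(1+k)Mv².
The rotational fraction is therefore k/(1+k) = 0.4/1.4 ≈ 0.286.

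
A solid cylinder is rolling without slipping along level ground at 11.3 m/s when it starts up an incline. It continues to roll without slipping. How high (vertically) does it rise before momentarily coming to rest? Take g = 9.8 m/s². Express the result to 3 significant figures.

h ≈ 9.77 m

For this body I = (1/2)MR², i.e. k = I/(MR²) = 0.5.
The rolling condition ω = v/R makes the rotational term ½I(v/R)² = ½kMv², so KE_total = ½(1+k)Mv² = (3/4)Mv².
All of this converts to potential energy at the highest point: (3/4)Mv₀² = Mgh.
Thus h = (1+k)v₀²/(2g) = 1.5 × 11.3² / (2 × 9.8) ≈ 9.77 m.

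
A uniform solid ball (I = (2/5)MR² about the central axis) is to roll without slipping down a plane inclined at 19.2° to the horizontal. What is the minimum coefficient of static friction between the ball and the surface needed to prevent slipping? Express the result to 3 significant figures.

μ_min ≈ 0.0995

The moment of inertia is (2/5)MR², giving k ≡ I/(MR²) = 0.4.
Along the incline Mg sinθ − f = Ma, and torque about the center fR = Iα = kMR²(a/R) gives f = kMa.
These give a = g sinθ/(1+k) and the required friction f = kMg sinθ/(1+k).
The normal force is N = Mg cosθ, so μ_min = f/N = k tanθ/(1+k).
μ_min = 0.4 × tan19.2° / 1.4 ≈ 0.0995.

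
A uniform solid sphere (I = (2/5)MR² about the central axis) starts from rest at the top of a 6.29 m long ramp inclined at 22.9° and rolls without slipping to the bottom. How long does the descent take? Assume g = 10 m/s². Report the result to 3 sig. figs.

t ≈ 2.13 s

Here I = (2/5)MR², so the shape factor k = I/(MR²) = 0.4.
Along the incline Mg sinθ − f = Ma, and torque about the center fR = Iα = kMR²(a/R) gives f = kMa.
Hence a = g sinθ/(1+k) = 10×sin22.9°/1.4 = 2.779 m/s².
With constant a from rest, t = √(2L/a) = √(2·6.29/2.779) ≈ 2.13 s.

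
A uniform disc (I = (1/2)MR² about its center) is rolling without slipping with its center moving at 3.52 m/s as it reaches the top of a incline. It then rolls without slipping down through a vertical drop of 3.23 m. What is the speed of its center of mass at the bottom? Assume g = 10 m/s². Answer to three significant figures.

v ≈ 7.45 m/s

The moment of inertia is (1/2)MR², giving k ≡ I/(MR²) = 0.5.
The rolling condition ω = v/R makes the rotational term ½I(v/R)² = ½kMv², so KE_total = ½(1+k)Mv² = (3/4)Mv².
Conserving energy between top and bottom: (3/4)Mv² = (3/4)Mv₀² + Mgh, hence v² = v₀² + 2gh/(1+k).
v = √(3.52² + 2×10×3.23/1.5) = √55.46 ≈ 7.45 m/s.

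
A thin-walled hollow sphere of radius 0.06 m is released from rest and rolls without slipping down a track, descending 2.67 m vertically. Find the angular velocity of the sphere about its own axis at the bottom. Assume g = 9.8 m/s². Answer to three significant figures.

With I = (2/3)MR², the ratio k = I/(MR²) is 2/3.
Since it rolls without slipping, ω = v/R and KE = ½Mv² + ½Iω² = ½(1+k)Mv² = (5/6)Mv².
Energy conservation Mgh = ½(1+k)Mv² gives v = √(2gh/(1+k)) = √(2 × 9.8 × 2.67 / 1.667) = 5.603 m/s.
Then ω = v/R = 5.603 / 0.06 ≈ 93.4 rad/s.

ω ≈ 93.4 rad/s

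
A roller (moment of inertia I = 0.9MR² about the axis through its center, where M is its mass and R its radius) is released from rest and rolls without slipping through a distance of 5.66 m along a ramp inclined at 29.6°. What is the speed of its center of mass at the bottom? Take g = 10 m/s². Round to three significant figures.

The moment of inertia is 0.9MR², giving k ≡ I/(MR²) = 0.9.
Pure rolling means v = ωR; then KE = ½Mv² + ½I(v/R)² = ½(1+k)Mv² = (19/20)Mv².
The vertical drop is h = L sinθ = 5.66 × sin29.6° = 2.796 m.
Energy conservation: Mgh = (19/20)Mv², so v = √(2gh/(1+k)) = √(2 × 10 × 2.796 / 1.9) ≈ 5.42 m/s.

v ≈ 5.42 m/s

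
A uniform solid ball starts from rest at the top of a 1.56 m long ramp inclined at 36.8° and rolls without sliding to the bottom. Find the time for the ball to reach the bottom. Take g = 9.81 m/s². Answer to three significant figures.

t ≈ 0.862 s

For this body I = (2/5)MR², i.e. k = I/(MR²) = 0.4.
Newton's second law down the slope: Mg sinθ − f = Ma. The torque equation fR = Iα (with α = a/R) gives f = kMa.
Hence a = g sinθ/(1+k) = 9.81×sin36.8°/1.4 = 4.197 m/s².
Starting from rest, L = ½at², so t = √(2L/a) = √(2×1.56/4.197) ≈ 0.862 s.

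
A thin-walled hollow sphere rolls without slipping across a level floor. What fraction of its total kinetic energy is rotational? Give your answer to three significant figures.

The moment of inertia is (2/3)MR², giving k ≡ I/(MR²) = 2/3.
With ω = v/R, KE_trans = ½Mv² and KE_rot = ½Iω² = ½kMv², so KE_total = ½(1+k)Mv².
The rotational fraction is therefore k/(1+k) = (2/3)/1.667 ≈ 0.400.

fraction ≈ 0.400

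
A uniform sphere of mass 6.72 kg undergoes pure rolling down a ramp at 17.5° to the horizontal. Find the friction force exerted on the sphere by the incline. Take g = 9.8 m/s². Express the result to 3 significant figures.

f ≈ 5.66 N

Here I = (2/5)MR², so the shape factor k = I/(MR²) = 0.4.
Newton's second law down the slope: Mg sinθ − f = Ma. The torque equation fR = Iα (with α = a/R) gives f = kMa.
Combining, a = g sinθ/(1+k) and f = kMa = kMg sinθ/(1+k).
f = 0.4 × 6.72 × 9.8 × sin17.5° / 1.4 ≈ 5.66 N.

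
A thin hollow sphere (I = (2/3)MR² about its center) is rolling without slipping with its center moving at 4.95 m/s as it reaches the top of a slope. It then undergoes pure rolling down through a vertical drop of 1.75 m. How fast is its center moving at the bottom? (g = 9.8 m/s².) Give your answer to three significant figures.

v ≈ 6.71 m/s

With I = (2/3)MR², the ratio k = I/(MR²) is 2/3.
Pure rolling means v = ωR; then KE = ½Mv² + ½I(v/R)² = ½(1+k)Mv² = (5/6)Mv².
Energy conservation: (5/6)Mv₀² + Mgh = (5/6)Mv², so v² = v₀² + 2gh/(1+k).
v = √(4.95² + 2×9.8×1.75/1.667) = √45.08 ≈ 6.71 m/s.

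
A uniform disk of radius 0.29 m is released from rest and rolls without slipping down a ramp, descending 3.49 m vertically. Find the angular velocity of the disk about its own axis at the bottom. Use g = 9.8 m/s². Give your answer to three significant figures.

ω ≈ 23.3 rad/s

For this body I = (1/2)MR², i.e. k = I/(MR²) = 0.5.
The rolling condition ω = v/R makes the rotational term ½I(v/R)² = ½kMv², so KE_total = ½(1+k)Mv² = (3/4)Mv².
Energy conservation Mgh = ½(1+k)Mv² gives v = √(2gh/(1+k)) = √(2 × 9.8 × 3.49 / 1.5) = 6.753 m/s.
The angular speed follows from ω = v/R = 6.753/0.29 ≈ 23.3 rad/s.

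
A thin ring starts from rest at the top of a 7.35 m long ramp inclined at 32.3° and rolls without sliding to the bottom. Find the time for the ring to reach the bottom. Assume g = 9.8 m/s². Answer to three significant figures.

Here I = MR², so the shape factor k = I/(MR²) = 1.
Along the incline Mg sinθ − f = Ma, and torque about the center fR = Iα = kMR²(a/R) gives f = kMa.
Hence a = g sinθ/(1+k) = 9.8×sin32.3°/2 = 2.618 m/s².
With constant a from rest, t = √(2L/a) = √(2·7.35/2.618) ≈ 2.37 s.

t ≈ 2.37 s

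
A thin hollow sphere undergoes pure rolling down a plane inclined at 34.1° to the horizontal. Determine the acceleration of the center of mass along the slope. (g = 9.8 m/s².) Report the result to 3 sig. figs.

Here I = (2/3)MR², so the shape factor k = I/(MR²) = 2/3.
Newton's second law down the slope: Mg sinθ − f = Ma. The torque equation fR = Iα (with α = a/R) gives f = kMa.
Eliminating f: Mg sinθ = (1+k)Ma, so a = g sinθ/(1+k) = 9.8 × sin34.1° / 1.667 ≈ 3.30 m/s².

a ≈ 3.30 m/s²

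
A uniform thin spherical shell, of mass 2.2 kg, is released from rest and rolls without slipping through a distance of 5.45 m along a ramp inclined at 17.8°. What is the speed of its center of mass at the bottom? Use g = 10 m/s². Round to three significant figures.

For this body I = (2/3)MR², i.e. k = I/(MR²) = 2/3.
The rolling condition ω = v/R makes the rotational term ½I(v/R)² = ½kMv², so KE_total = ½(1+k)Mv² = (5/6)Mv².
The vertical drop is h = L sinθ = 5.45 × sin17.8° = 1.666 m.
Setting Mgh = (5/6)Mv² gives v = √(2gh/(1+k)) = √(2·10·1.666/1.667) ≈ 4.47 m/s.

v ≈ 4.47 m/s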